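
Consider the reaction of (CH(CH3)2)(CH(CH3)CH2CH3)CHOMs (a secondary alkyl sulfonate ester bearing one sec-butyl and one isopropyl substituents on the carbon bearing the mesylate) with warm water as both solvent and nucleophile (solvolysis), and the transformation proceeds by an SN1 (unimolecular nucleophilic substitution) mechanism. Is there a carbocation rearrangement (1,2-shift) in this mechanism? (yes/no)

The first-formed carbocation is secondary.
The adjacent sec-butyl carbon already bears 2 other carbon substituents and has a hydrogen to migrate; after a 1,2-hydride shift from that carbon the positive charge sits on a tertiary centre.
Tertiary is more stable than secondary, so the shift occurs.

yes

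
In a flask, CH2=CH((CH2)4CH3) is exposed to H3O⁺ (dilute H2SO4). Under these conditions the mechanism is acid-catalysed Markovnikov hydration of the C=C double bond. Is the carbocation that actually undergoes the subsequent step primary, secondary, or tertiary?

Step 1: The π electrons of the C=C bond attack a proton of H3O⁺; Markovnikov addition places the new C–H on the less-substituted alkene carbon, so the positive charge ends up on the more-substituted carbon — a secondary carbocation. H2O is released.
No single 1,2-shift to an adjacent carbon would give a more-substituted cation, so no rearrangement occurs.

secondary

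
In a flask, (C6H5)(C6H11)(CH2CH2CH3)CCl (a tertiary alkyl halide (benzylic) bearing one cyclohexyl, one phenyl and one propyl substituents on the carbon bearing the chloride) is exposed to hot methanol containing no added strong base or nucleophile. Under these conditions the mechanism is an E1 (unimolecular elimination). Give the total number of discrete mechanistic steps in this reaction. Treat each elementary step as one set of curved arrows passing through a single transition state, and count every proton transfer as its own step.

Step 1: Unassisted departure of Cl⁻ (taking the C–Cl bonding pair) generates a tertiary carbocation.
(No 1,2-shift: no single shift to an adjacent carbon would give a more stable cation.)
Step 2: A methanol molecule (solvent) deprotonates a β-carbon; as the C–H bond breaks, those electrons form the new alkene π bond.
Total: 2 elementary steps.

2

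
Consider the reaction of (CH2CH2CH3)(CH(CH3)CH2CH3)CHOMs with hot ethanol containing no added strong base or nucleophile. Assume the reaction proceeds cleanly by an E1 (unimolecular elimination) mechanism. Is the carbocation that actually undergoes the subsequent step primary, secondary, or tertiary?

Step 1: Rate-determining heterolysis of the C–O bond gives MsO⁻ and a secondary carbocation.
Step 2: A hydride (H with its bonding pair) migrates from the adjacent sec-butyl carbon to the cationic centre — a 1,2-hydride shift — upgrading the secondary cation to a tertiary one.
The cation rearranges from secondary to tertiary via a 1,2-hydride shift from the adjacent sec-butyl carbon; the tertiary cation is what reacts next.

tertiary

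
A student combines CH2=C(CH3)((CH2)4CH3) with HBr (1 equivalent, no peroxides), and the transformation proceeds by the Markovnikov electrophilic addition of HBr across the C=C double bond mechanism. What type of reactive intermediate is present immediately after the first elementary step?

tertiary carbocation

Step 1: The π electrons of the C=C bond attack a proton of HBr; Markovnikov addition places the new C–H on the less-substituted alkene carbon, so the positive charge ends up on the more-substituted carbon — a tertiary carbocation. The H–Br bond breaks heterolytically, releasing Br⁻.
After step 1 the species present is a tertiary carbocation.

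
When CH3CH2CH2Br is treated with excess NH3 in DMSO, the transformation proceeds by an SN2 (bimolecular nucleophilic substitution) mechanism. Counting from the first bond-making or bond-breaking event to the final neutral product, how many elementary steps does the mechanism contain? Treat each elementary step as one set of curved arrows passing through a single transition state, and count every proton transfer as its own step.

2

Step 1: A lone pair on the N of NH3 attacks the α-carbon from the back side while the C–Br bond breaks; both bonding electrons leave with Br⁻. The product of this concerted step is an alkylammonium ion.
Step 2: A second equivalent of NH3 removes a proton from the N, giving the neutral product.
Total: 2 elementary steps.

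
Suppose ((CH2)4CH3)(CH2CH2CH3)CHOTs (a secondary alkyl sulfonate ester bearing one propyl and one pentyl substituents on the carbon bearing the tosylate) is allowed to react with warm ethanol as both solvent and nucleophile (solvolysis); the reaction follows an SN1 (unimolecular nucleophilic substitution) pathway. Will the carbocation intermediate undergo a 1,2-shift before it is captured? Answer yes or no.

no

The first-formed carbocation is secondary.
No single 1,2-shift to an adjacent carbon would produce a more-substituted cation than the one already present, so no rearrangement occurs.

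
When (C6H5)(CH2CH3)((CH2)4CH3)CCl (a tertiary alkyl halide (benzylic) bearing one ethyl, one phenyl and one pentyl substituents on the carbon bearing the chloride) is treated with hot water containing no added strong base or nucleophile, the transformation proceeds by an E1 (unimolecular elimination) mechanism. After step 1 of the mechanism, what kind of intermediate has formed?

Step 1: Ionisation: the C–Cl σ-bond cleaves heterolytically; both bonding electrons depart with Cl⁻, leaving a tertiary carbocation at the α-carbon.
After step 1 the species present is a tertiary carbocation.

tertiary carbocation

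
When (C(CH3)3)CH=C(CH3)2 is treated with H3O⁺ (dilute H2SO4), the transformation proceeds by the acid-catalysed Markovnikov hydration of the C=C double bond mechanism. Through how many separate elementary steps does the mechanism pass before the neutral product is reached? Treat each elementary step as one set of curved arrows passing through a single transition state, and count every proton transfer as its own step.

3

Step 1: The π electrons of the C=C bond attack a proton of H3O⁺; Markovnikov addition places the new C–H on the less-substituted alkene carbon, so the positive charge ends up on the more-substituted carbon — a tertiary carbocation. H2O is released.
(No 1,2-shift: no single shift to an adjacent carbon would give a more stable cation.)
Step 2: Nucleophilic capture of the cation by H2O produces the protonated alcohol (an oxonium ion).
Step 3: H2O removes a proton from the oxonium oxygen, regenerating H3O⁺ and giving the neutral alcohol.
Total: 3 elementary steps.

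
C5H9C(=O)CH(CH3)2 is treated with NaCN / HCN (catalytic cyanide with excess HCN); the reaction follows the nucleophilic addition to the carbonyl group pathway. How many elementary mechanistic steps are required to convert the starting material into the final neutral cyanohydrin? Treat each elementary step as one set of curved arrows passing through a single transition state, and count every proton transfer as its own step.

2

Step 1: Nucleophilic addition: CN⁻ adds to the carbonyl carbon, pushing the π(C=O) electron pair onto oxygen and giving a tetrahedral alkoxide.
Step 2: The alkoxide oxygen removes a proton from HCN present in the mixture, giving a cyanohydrin and regenerating CN⁻.
Total: 2 elementary steps.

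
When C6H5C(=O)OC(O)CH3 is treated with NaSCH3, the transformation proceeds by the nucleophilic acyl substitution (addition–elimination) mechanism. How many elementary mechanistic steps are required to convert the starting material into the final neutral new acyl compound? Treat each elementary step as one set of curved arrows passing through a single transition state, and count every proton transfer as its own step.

2

Step 1: A lone pair on the S of CH3S⁻ attacks the electrophilic acyl carbon; the π(C=O) electrons move onto oxygen, giving a tetrahedral intermediate.
Step 2: Elimination step: re-formation of the carbonyl π bond drives out CH3CO2⁻, giving the new acyl compound.
Total: 2 elementary steps.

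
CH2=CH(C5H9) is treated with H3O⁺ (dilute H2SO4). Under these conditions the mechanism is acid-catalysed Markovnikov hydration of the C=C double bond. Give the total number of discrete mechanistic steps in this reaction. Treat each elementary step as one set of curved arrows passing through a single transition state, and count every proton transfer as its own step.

Step 1: Electrophilic addition begins with the π(C=C) electrons forming a bond to the proton of H3O⁺. Following Markovnikov's rule, the resulting cation is secondary. H2O is released.
Step 2: A hydride (H with its bonding pair) migrates from the adjacent cyclopentyl carbon to the cationic centre — a 1,2-hydride shift — upgrading the secondary cation to a tertiary one.
Step 3: Nucleophilic capture of the cation by H2O produces the protonated alcohol (an oxonium ion).
Step 4: Deprotonation of the oxonium ion by a water molecule delivers the neutral alcohol and regenerates the acid catalyst.
Total: 4 elementary steps.

4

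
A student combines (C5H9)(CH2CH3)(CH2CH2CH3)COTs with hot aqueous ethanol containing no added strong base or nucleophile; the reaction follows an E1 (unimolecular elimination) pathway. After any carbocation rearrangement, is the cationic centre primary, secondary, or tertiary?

tertiary

Step 1: Rate-determining heterolysis of the C–O bond gives TsO⁻ and a tertiary carbocation.
No single 1,2-shift to an adjacent carbon would give a more-substituted cation, so no rearrangement occurs.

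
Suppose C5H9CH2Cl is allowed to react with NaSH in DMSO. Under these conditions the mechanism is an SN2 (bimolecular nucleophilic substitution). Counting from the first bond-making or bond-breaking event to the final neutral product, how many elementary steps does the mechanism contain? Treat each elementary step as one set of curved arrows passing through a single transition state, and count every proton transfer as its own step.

1

Step 1: HS⁻ attacks the back face of the α-carbon while Cl⁻ departs with the C–Cl bonding pair — a single concerted displacement through a pentacoordinate transition state.
Total: 1 elementary step.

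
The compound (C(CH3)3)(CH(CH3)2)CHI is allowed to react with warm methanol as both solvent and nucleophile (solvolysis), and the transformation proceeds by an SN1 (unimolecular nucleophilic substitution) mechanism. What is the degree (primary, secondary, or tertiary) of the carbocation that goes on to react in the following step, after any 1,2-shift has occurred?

Step 1: The C–I bond breaks with both electrons going to the iodide; I⁻ leaves and a secondary carbocation remains.
Step 2: A hydride (H with its bonding pair) migrates from the adjacent isopropyl carbon to the cationic centre — a 1,2-hydride shift — upgrading the secondary cation to a tertiary one.
The cation rearranges from secondary to tertiary via a 1,2-hydride shift from the adjacent isopropyl carbon; the tertiary cation is what reacts next.

tertiary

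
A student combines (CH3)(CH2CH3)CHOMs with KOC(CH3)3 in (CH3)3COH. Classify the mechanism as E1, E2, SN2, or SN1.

Conditions: a strong/bulky base with a secondary substrate bearing a β-hydrogen.
These conditions are the textbook signature of the E2 pathway.
A strong (often hindered) base removes a β-H in concert with loss of the leaving group — bimolecular elimination.

E2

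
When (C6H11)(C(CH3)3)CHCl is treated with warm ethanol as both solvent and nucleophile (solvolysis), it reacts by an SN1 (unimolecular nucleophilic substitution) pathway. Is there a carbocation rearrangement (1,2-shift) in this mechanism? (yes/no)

The first-formed carbocation is secondary.
The adjacent cyclohexyl carbon already bears 2 other carbon substituents and has a hydrogen to migrate; after a 1,2-hydride shift from that carbon the positive charge sits on a tertiary centre.
Tertiary is more stable than secondary, so the shift occurs.

yes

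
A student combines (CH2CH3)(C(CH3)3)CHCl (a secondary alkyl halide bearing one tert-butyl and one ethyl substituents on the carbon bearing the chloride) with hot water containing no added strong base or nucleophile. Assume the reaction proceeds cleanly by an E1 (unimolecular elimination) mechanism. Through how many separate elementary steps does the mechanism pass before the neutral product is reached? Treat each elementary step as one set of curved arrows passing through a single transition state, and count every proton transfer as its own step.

Step 1: Unassisted departure of Cl⁻ (taking the C–Cl bonding pair) generates a secondary carbocation.
Step 2: A 1,2-methyl shift from the adjacent tert-butyl carbon moves the positive charge from the secondary centre to an adjacent carbon, generating a more stable tertiary carbocation.
Step 3: Loss of a β-proton to a water molecule of the solvent: the C–H bonding pair collapses toward the cationic carbon to form the C=C π bond, yielding the alkene.
Total: 3 elementary steps.

3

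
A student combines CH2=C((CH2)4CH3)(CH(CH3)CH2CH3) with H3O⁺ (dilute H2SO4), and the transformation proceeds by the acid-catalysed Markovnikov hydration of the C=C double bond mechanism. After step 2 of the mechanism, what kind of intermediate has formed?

oxonium ion

Step 1: The π electrons of the C=C bond attack a proton of H3O⁺; Markovnikov addition places the new C–H on the less-substituted alkene carbon, so the positive charge ends up on the more-substituted carbon — a tertiary carbocation. H2O is released.
Step 2: Water acts as the nucleophile: an oxygen lone pair bonds to the cationic carbon, giving an oxonium-ion intermediate.
After step 2 the species present is an oxonium ion.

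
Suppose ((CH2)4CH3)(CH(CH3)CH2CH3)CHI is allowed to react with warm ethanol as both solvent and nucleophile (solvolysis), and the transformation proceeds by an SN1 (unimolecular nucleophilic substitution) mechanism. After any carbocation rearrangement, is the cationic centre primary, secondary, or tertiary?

tertiary

Step 1: The C–I bond breaks with both electrons going to the iodide; I⁻ leaves and a secondary carbocation remains.
Step 2: A 1,2-hydride shift from the adjacent sec-butyl carbon moves the positive charge from the secondary centre to an adjacent carbon, generating a more stable tertiary carbocation.
The cation rearranges from secondary to tertiary via a 1,2-hydride shift from the adjacent sec-butyl carbon; the tertiary cation is what reacts next.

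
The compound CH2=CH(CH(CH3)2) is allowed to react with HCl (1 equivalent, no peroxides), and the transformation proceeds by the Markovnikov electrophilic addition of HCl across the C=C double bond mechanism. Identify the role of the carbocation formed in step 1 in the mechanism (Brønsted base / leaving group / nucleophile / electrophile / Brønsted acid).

electrophile

Step 3: The Cl⁻ anion donates a lone pair to the carbocation, forming the new C–Cl σ-bond and giving the neutral alkyl halide.
The carbocation formed in step 1 accepts an electron pair into an empty or π* orbital — it is the electrophile.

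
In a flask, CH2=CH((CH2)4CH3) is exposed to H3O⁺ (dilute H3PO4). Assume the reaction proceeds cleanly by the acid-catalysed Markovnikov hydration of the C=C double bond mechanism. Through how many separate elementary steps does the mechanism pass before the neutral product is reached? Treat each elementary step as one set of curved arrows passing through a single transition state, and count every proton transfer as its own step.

Step 1: Electrophilic addition begins with the π(C=C) electrons forming a bond to the proton of H3O⁺. Following Markovnikov's rule, the resulting cation is secondary. H2O is released.
(No 1,2-shift: no single shift to an adjacent carbon would give a more stable cation.)
Step 2: A lone pair on the oxygen of H2O attacks the carbocation, forming a C–O bond and an oxonium ion (a protonated alcohol).
Step 3: H2O removes a proton from the oxonium oxygen, regenerating H3O⁺ and giving the neutral alcohol.
Total: 3 elementary steps.

3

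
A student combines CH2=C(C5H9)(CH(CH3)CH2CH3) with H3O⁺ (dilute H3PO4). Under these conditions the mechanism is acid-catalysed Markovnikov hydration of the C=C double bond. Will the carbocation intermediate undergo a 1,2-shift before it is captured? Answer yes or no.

The first-formed carbocation is tertiary.
No single 1,2-shift to an adjacent carbon would produce a more-substituted cation than the one already present, so no rearrangement occurs.

no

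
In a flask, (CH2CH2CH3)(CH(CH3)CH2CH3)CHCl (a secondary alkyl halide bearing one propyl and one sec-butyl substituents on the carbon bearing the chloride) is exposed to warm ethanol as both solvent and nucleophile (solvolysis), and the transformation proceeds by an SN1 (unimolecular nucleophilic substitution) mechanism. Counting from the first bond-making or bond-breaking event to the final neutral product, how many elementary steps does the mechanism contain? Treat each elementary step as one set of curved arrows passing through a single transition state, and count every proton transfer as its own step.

Step 1: Unassisted departure of Cl⁻ (taking the C–Cl bonding pair) generates a secondary carbocation.
Step 2: A hydride (H with its bonding pair) migrates from the adjacent sec-butyl carbon to the cationic centre — a 1,2-hydride shift — upgrading the secondary cation to a tertiary one.
Step 3: CH3CH2OH donates an oxygen lone pair into the empty p orbital of the cation, giving a protonated ether (an oxonium ion).
Step 4: A second solvent molecule removes the proton on oxygen, giving the neutral ether product.
Total: 4 elementary steps.

4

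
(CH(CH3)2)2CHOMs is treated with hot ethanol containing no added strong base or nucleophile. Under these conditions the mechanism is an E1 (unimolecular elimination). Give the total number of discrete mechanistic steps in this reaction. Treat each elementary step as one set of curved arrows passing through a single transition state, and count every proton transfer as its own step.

Step 1: The C–O bond breaks with both electrons going to the mesylate; MsO⁻ leaves and a secondary carbocation remains.
Step 2: A hydride (H with its bonding pair) migrates from the adjacent isopropyl carbon to the cationic centre — a 1,2-hydride shift — upgrading the secondary cation to a tertiary one.
Step 3: Loss of a β-proton to an ethanol molecule of the solvent: the C–H bonding pair collapses toward the cationic carbon to form the C=C π bond, yielding the alkene.
Total: 3 elementary steps.

3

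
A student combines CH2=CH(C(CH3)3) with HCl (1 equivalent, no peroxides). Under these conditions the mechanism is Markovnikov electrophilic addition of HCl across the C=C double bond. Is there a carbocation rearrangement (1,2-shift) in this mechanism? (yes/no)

yes

The first-formed carbocation is secondary.
The adjacent tert-butyl carbon has no hydrogen but bears methyl groups; migration of one methyl with its bonding pair (a 1,2-methyl shift) places the charge on a tertiary centre.
Tertiary is more stable than secondary, so the shift occurs.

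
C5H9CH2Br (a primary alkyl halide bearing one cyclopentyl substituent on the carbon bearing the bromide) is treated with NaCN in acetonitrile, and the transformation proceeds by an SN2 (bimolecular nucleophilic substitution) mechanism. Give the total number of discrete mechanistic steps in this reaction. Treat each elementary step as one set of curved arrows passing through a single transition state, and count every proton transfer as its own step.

1

Step 1: The cyanide nucleophile donates a lone pair from C to the α-carbon in a backside attack; simultaneously the C–Br σ-bond breaks and both of its electrons leave with Br⁻. One concerted step with inversion of configuration.
Total: 1 elementary step.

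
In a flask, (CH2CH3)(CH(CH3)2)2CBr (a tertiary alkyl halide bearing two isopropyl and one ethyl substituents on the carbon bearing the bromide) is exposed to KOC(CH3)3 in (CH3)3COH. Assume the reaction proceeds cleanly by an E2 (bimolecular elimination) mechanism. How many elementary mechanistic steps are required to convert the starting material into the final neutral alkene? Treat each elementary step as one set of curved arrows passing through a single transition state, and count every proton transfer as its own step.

Step 1: In one step, (CH3)3CO⁻ pulls off a β-proton, the C–Br bond cleaves, and a C=C double bond forms between the α- and β-carbons (E2, anti elimination).
Total: 1 elementary step.

1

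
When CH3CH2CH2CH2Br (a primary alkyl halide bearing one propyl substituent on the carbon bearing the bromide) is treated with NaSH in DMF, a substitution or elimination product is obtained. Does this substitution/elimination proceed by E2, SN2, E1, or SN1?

Conditions: a primary substrate with a strong nucleophile in the polar aprotic solvent DMF.
These conditions are the textbook signature of the SN2 pathway.
An unhindered substrate with a strong nucleophile in a polar aprotic solvent favours one-step backside displacement.

SN2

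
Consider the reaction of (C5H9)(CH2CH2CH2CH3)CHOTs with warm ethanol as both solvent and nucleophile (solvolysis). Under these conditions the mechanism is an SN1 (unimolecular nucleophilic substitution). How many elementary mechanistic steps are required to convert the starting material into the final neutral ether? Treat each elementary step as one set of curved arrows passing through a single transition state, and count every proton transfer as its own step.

4

Step 1: Rate-determining heterolysis of the C–O bond gives TsO⁻ and a secondary carbocation.
Step 2: A hydride (H with its bonding pair) migrates from the adjacent cyclopentyl carbon to the cationic centre — a 1,2-hydride shift — upgrading the secondary cation to a tertiary one.
Step 3: A lone pair on the oxygen of CH3CH2OH attacks the carbocation, forming a new C–O σ-bond and an oxonium ion.
Step 4: Deprotonation of the oxonium oxygen by solvent ethanol yields the neutral ether.
Total: 4 elementary steps.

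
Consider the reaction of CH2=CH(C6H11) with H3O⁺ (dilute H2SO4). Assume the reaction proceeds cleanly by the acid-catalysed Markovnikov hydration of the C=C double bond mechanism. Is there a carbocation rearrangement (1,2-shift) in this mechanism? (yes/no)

yes

The first-formed carbocation is secondary.
The adjacent cyclohexyl carbon already bears 2 other carbon substituents and has a hydrogen to migrate; after a 1,2-hydride shift from that carbon the positive charge sits on a tertiary centre.
Tertiary is more stable than secondary, so the shift occurs.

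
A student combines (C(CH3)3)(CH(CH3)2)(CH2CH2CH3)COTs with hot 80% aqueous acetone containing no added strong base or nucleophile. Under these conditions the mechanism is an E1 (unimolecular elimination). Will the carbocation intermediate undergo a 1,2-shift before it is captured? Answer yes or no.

The first-formed carbocation is tertiary.
No single 1,2-shift to an adjacent carbon would produce a more-substituted cation than the one already present, so no rearrangement occurs.

no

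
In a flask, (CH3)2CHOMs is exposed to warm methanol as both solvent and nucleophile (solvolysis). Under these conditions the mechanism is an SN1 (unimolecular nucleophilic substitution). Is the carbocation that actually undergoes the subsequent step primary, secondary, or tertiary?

Step 1: Unassisted departure of MsO⁻ (taking the C–O bonding pair) generates a secondary carbocation.
No single 1,2-shift to an adjacent carbon would give a more-substituted cation, so no rearrangement occurs.

secondary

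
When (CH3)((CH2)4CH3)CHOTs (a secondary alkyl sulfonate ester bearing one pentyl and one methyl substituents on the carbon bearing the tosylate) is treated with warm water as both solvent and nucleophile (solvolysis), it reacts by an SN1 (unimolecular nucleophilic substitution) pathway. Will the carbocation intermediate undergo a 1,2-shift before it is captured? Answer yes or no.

no

The first-formed carbocation is secondary.
No single 1,2-shift to an adjacent carbon would produce a more-substituted cation than the one already present, so no rearrangement occurs.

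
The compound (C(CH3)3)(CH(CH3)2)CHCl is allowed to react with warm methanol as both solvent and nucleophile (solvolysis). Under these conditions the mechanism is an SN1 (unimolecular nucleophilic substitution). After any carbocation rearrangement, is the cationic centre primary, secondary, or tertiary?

Step 1: Rate-determining heterolysis of the C–Cl bond gives Cl⁻ and a secondary carbocation.
Step 2: Carbocation rearrangement: a 1,2-hydride shift from the adjacent isopropyl carbon converts the initially-formed secondary cation into the more stable tertiary cation.
The cation rearranges from secondary to tertiary via a 1,2-hydride shift from the adjacent isopropyl carbon; the tertiary cation is what reacts next.

tertiary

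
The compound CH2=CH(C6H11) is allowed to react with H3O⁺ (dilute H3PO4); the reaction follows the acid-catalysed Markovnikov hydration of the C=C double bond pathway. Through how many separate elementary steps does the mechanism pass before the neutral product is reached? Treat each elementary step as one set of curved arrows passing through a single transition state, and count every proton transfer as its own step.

Step 1: Electrophilic addition begins with the π(C=C) electrons forming a bond to the proton of H3O⁺. Following Markovnikov's rule, the resulting cation is secondary. H2O is released.
Step 2: Carbocation rearrangement: a 1,2-hydride shift from the adjacent cyclohexyl carbon converts the initially-formed secondary cation into the more stable tertiary cation.
Step 3: Water acts as the nucleophile: an oxygen lone pair bonds to the cationic carbon, giving an oxonium-ion intermediate.
Step 4: H2O removes a proton from the oxonium oxygen, regenerating H3O⁺ and giving the neutral alcohol.
Total: 4 elementary steps.

4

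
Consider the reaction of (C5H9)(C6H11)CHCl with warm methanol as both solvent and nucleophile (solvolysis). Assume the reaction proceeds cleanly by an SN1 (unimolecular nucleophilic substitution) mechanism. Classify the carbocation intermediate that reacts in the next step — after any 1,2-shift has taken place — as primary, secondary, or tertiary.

tertiary

Step 1: Unassisted departure of Cl⁻ (taking the C–Cl bonding pair) generates a secondary carbocation.
Step 2: Carbocation rearrangement: a 1,2-hydride shift from the adjacent cyclohexyl carbon converts the initially-formed secondary cation into the more stable tertiary cation.
The cation rearranges from secondary to tertiary via a 1,2-hydride shift from the adjacent cyclohexyl carbon; the tertiary cation is what reacts next.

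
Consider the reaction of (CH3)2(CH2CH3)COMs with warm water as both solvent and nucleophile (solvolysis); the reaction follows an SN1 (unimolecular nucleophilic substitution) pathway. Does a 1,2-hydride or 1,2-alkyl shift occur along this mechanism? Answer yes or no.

no

The first-formed carbocation is tertiary.
No single 1,2-shift to an adjacent carbon would produce a more-substituted cation than the one already present, so no rearrangement occurs.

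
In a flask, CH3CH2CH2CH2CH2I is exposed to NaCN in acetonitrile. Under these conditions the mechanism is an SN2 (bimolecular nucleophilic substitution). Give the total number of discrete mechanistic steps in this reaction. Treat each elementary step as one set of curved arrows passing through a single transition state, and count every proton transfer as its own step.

Step 1: CN⁻ attacks the back face of the α-carbon while I⁻ departs with the C–I bonding pair — a single concerted displacement through a pentacoordinate transition state.
Total: 1 elementary step.

1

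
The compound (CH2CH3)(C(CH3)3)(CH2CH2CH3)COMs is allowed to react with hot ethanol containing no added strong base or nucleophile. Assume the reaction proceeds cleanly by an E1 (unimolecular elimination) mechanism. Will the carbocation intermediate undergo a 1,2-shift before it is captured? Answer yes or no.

no

The first-formed carbocation is tertiary.
No single 1,2-shift to an adjacent carbon would produce a more-substituted cation than the one already present, so no rearrangement occurs.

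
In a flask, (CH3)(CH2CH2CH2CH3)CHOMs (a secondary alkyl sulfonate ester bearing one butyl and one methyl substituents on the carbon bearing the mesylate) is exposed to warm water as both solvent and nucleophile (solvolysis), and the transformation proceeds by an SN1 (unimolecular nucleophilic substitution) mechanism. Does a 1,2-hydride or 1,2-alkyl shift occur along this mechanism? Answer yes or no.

no

The first-formed carbocation is secondary.
No single 1,2-shift to an adjacent carbon would produce a more-substituted cation than the one already present, so no rearrangement occurs.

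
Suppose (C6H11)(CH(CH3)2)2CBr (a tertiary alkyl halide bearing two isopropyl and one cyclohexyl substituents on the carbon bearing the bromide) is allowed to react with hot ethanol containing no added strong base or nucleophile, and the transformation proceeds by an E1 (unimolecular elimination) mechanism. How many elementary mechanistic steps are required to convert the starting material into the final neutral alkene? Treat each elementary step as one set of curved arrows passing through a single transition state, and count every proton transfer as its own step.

Step 1: Unassisted departure of Br⁻ (taking the C–Br bonding pair) generates a tertiary carbocation.
(No 1,2-shift: no single shift to an adjacent carbon would give a more stable cation.)
Step 2: A weak base (an ethanol molecule from the solvent) removes a proton from a carbon adjacent to the cationic centre; the electrons of that C–H bond become the new π(C=C) bond, giving the alkene.
Total: 2 elementary steps.

2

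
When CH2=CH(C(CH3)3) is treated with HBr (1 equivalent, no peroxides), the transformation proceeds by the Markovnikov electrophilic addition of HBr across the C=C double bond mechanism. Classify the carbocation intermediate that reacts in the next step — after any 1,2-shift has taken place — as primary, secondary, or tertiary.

tertiary

Step 1: Electrophilic addition begins with the π(C=C) electrons forming a bond to the proton of HBr. Following Markovnikov's rule, the resulting cation is secondary. The H–Br bond breaks heterolytically, releasing Br⁻.
Step 2: Carbocation rearrangement: a 1,2-methyl shift from the adjacent tert-butyl carbon converts the initially-formed secondary cation into the more stable tertiary cation.
The cation rearranges from secondary to tertiary via a 1,2-methyl shift from the adjacent tert-butyl carbon; the tertiary cation is what reacts next.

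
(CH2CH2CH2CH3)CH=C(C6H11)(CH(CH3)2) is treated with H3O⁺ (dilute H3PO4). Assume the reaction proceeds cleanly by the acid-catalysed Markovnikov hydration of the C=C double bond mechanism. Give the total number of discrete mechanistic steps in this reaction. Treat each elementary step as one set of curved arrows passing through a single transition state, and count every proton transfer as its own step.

3

Step 1: Protonation of the alkene by H3O⁺: the π bond acts as the nucleophile and picks up H⁺, giving the more stable (Markovnikov) tertiary carbocation. H2O is released.
(No 1,2-shift: no single shift to an adjacent carbon would give a more stable cation.)
Step 2: Water acts as the nucleophile: an oxygen lone pair bonds to the cationic carbon, giving an oxonium-ion intermediate.
Step 3: Proton transfer from the O–H of the oxonium ion to H2O completes the catalytic cycle and yields the alcohol.
Total: 3 elementary steps.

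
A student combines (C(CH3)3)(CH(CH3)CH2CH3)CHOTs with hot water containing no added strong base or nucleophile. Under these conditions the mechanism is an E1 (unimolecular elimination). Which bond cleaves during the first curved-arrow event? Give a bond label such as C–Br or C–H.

C–O

Step 1: Unassisted departure of TsO⁻ (taking the C–O bonding pair) generates a secondary carbocation.
The bond broken in this step is the C–O bond.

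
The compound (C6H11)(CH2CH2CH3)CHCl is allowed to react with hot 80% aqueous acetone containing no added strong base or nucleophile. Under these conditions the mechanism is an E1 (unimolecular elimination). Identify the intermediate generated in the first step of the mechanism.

secondary carbocation

Step 1: The C–Cl bond breaks with both electrons going to the chloride; Cl⁻ leaves and a secondary carbocation remains.
After step 1 the species present is a secondary carbocation.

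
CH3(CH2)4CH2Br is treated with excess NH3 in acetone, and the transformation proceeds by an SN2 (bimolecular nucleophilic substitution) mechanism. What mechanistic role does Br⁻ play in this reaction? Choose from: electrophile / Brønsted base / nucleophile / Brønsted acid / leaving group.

leaving group

Step 1: A lone pair on the N of NH3 attacks the α-carbon from the back side while the C–Br bond breaks; both bonding electrons leave with Br⁻. The product of this concerted step is an alkylammonium ion.
Br⁻ departs with both electrons of the breaking σ-bond — that is the definition of a leaving group.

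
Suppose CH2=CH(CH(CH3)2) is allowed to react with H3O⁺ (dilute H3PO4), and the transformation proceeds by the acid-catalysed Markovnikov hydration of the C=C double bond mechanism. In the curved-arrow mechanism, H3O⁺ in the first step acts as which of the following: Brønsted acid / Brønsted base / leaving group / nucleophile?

Step 1: Protonation of the alkene by H3O⁺: the π bond acts as the nucleophile and picks up H⁺, giving the more stable (Markovnikov) secondary carbocation. H2O is released.
H3O⁺ in the first step donates a proton in a proton-transfer step — a Brønsted acid.

Brønsted acid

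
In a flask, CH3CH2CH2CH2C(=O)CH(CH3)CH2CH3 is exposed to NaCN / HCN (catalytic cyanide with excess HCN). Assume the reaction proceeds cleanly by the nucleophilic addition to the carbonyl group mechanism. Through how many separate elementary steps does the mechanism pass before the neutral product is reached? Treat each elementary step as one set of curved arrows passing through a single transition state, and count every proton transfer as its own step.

2

Step 1: A lone pair / filled orbital on CN⁻ attacks the electrophilic carbonyl carbon; the π(C=O) electrons shift onto oxygen, producing a tetrahedral alkoxide intermediate.
Step 2: Proton transfer from HCN to the alkoxide furnishes a cyanohydrin (and releases another CN⁻ to continue the reaction).
Total: 2 elementary steps.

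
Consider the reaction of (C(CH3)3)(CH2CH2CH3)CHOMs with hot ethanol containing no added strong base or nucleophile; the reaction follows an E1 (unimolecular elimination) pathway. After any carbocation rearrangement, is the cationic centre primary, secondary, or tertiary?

tertiary

Step 1: Ionisation: the C–O σ-bond cleaves heterolytically; both bonding electrons depart with MsO⁻, leaving a secondary carbocation at the α-carbon.
Step 2: Carbocation rearrangement: a 1,2-methyl shift from the adjacent tert-butyl carbon converts the initially-formed secondary cation into the more stable tertiary cation.
The cation rearranges from secondary to tertiary via a 1,2-methyl shift from the adjacent tert-butyl carbon; the tertiary cation is what reacts next.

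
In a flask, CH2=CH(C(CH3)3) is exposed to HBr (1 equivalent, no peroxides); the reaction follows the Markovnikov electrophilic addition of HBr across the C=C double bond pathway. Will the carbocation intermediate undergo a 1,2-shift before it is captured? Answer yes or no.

yes

The first-formed carbocation is secondary.
The adjacent tert-butyl carbon has no hydrogen but bears methyl groups; migration of one methyl with its bonding pair (a 1,2-methyl shift) places the charge on a tertiary centre.
Tertiary is more stable than secondary, so the shift occurs.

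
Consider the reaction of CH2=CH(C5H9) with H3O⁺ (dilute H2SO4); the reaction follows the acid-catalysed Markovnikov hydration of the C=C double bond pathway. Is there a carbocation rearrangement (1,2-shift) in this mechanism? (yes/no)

The first-formed carbocation is secondary.
The adjacent cyclopentyl carbon already bears 2 other carbon substituents and has a hydrogen to migrate; after a 1,2-hydride shift from that carbon the positive charge sits on a tertiary centre.
Tertiary is more stable than secondary, so the shift occurs.

yes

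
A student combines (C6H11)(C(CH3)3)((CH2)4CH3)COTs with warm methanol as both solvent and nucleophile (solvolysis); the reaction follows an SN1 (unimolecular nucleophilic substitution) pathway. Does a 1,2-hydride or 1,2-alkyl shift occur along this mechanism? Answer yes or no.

no

The first-formed carbocation is tertiary.
No single 1,2-shift to an adjacent carbon would produce a more-substituted cation than the one already present, so no rearrangement occurs.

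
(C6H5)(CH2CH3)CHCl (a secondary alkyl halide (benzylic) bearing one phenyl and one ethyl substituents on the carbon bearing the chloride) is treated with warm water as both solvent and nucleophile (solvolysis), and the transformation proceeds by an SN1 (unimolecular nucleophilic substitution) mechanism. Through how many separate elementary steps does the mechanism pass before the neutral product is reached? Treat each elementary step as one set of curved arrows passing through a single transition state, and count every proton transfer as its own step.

3

Step 1: Ionisation: the C–Cl σ-bond cleaves heterolytically; both bonding electrons depart with Cl⁻, leaving a secondary carbocation at the α-carbon.
(No 1,2-shift: no single shift to an adjacent carbon would give a more stable cation.)
Step 2: H2O donates an oxygen lone pair into the empty p orbital of the cation, giving a protonated alcohol (an oxonium ion).
Step 3: A second solvent molecule removes the proton on oxygen, giving the neutral alcohol product.
Total: 3 elementary steps.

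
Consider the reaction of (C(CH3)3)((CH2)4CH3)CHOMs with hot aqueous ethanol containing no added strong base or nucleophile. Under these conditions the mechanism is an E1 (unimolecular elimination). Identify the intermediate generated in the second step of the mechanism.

Step 1: Unassisted departure of MsO⁻ (taking the C–O bonding pair) generates a secondary carbocation.
Step 2: Carbocation rearrangement: a 1,2-methyl shift from the adjacent tert-butyl carbon converts the initially-formed secondary cation into the more stable tertiary cation.
After step 2 the species present is a tertiary carbocation.

tertiary carbocation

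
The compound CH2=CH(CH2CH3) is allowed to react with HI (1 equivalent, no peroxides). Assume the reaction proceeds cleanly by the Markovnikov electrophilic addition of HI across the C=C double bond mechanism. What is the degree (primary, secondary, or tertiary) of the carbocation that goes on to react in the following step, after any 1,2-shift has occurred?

secondary

Step 1: Protonation of the alkene by HI: the π bond acts as the nucleophile and picks up H⁺, giving the more stable (Markovnikov) secondary carbocation. The H–I bond breaks heterolytically, releasing I⁻.
No single 1,2-shift to an adjacent carbon would give a more-substituted cation, so no rearrangement occurs.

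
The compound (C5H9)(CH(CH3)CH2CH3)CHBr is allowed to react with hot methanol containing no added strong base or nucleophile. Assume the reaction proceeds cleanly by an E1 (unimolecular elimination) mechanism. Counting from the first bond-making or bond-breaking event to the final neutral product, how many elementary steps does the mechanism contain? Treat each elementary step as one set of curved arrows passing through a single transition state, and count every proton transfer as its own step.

Step 1: Unassisted departure of Br⁻ (taking the C–Br bonding pair) generates a secondary carbocation.
Step 2: Carbocation rearrangement: a 1,2-hydride shift from the adjacent cyclopentyl carbon converts the initially-formed secondary cation into the more stable tertiary cation.
Step 3: Loss of a β-proton to a methanol molecule of the solvent: the C–H bonding pair collapses toward the cationic carbon to form the C=C π bond, yielding the alkene.
Total: 3 elementary steps.

3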